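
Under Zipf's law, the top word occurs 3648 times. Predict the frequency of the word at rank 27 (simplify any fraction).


Zipf's law: freq(rank) = f1 / rank
f1 = 3648, rank = 27
freq = 3648 / 27
GCD(3648, 27) = 3
Simplified: 1216/9

1216/9


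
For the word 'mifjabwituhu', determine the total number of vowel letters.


Scanning each character of 'mifjabwituhu':
  Position 1: 'm' -> consonant (running count: 0)
  Position 2: 'i' -> vowel (running count: 1)
  Position 3: 'f' -> consonant (running count: 1)
  Position 4: 'j' -> consonant (running count: 1)
  Position 5: 'a' -> vowel (running count: 2)
  Position 6: 'b' -> consonant (running count: 2)
  Position 7: 'w' -> consonant (running count: 2)
  Position 8: 'i' -> vowel (running count: 3)
  Position 9: 't' -> consonant (running count: 3)
  Position 10: 'u' -> vowel (running count: 4)
  Position 11: 'h' -> consonant (running count: 4)
  Position 12: 'u' -> vowel (running count: 5)
Total vowels: 5

5


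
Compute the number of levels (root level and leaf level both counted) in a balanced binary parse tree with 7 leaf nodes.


In a balanced binary tree with n leaves the deepest leaf is ceil(log2(n)) edges below the root,
so counting node levels inclusive of root and leaves gives ceil(log2(n)) + 1 levels.
log2(7) = 2.8074
ceil(2.8074) = 3
levels = 3 + 1 = 4

4


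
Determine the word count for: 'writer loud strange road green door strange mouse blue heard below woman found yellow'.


Counting words by splitting on spaces:
  Word 1: 'writer'
  Word 2: 'loud'
  Word 3: 'strange'
  Word 4: 'road'
  Word 5: 'green'
  Word 6: 'door'
  Word 7: 'strange'
  Word 8: 'mouse'
  Word 9: 'blue'
  Word 10: 'heard'
  Word 11: 'below'
  Word 12: 'woman'
  Word 13: 'found'
  Word 14: 'yellow'
Total words: 14

14


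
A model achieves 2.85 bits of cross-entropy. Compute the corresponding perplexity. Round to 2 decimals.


Perplexity formula: PP = 2^H
H = 2.85
PP = 2^2.85
Decompose: 2^2.85 = 2^2 * 2^0.85
2^2 = 4, 2^0.85 ~ 1.8025009
PP ~ 4 * 1.8025009 = 7.2100036
Rounded to 2 decimals: 7.21

7.21


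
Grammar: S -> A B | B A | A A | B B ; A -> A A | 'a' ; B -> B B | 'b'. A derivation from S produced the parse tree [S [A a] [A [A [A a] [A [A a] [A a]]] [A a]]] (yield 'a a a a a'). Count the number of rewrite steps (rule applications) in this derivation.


Every bracketed nonterminal node [X ...] in the tree is produced by exactly one rule application.
Reading the tree off as a leftmost derivation:
  Step 1: S  =>  A A   (applied S -> A A)
  Step 2: A A  =>  a A   (applied A -> a)
  Step 3: a A  =>  a A A   (applied A -> A A)
  Step 4: a A A  =>  a A A A   (applied A -> A A)
  Step 5: a A A A  =>  a a A A   (applied A -> a)
  Step 6: a a A A  =>  a a A A A   (applied A -> A A)
  Step 7: a a A A A  =>  a a a A A   (applied A -> a)
  Step 8: a a a A A  =>  a a a a A   (applied A -> a)
  Step 9: a a a a A  =>  a a a a a   (applied A -> a)
Final yield: a a a a a
Total rewrite steps: 9

9


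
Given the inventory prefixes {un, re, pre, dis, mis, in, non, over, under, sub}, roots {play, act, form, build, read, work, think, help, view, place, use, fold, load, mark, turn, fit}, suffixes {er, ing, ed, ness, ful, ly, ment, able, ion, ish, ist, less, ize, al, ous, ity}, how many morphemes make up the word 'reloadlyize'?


Segmenting 'reloadlyize' against the inventory:
  're' -> prefix (morpheme 1)
  'load' -> root (morpheme 2)
  'ly' -> suffix (morpheme 3)
  'ize' -> suffix (morpheme 4)
Total morphemes: 4

4


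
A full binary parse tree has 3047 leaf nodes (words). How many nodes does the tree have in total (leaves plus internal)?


Leaf nodes (terminals): 3047
Internal nodes = n - 1 = 3047 - 1 = 3046
Total = leaves + internal = 3047 + 3046 = 6093

6093


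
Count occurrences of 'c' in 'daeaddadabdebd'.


Scanning 'daeaddadabdebd' for 'c':
  No matches found.
Total occurrences of 'c': 0

0


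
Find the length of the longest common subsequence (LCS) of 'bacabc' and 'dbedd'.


DP table for LCS of 'bacabc' and 'dbedd':
       d  b  e  d  d
    0  0  0  0  0  0
  b 0  0  1  1  1  1
  a 0  0  1  1  1  1
  c 0  0  1  1  1  1
  a 0  0  1  1  1  1
  b 0  0  1  1  1  1
  c 0  0  1  1  1  1
LCS: 'b'
LCS length = 1

1


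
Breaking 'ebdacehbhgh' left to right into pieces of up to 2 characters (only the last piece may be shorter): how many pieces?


'ebdacehbhgh' has 11 characters.
Chunking with max size 2:
  Chunk 1: 'eb' (positions 0-1)
  Chunk 2: 'da' (positions 2-3)
  Chunk 3: 'ce' (positions 4-5)
  Chunk 4: 'hb' (positions 6-7)
  Chunk 5: 'hg' (positions 8-9)
  Chunk 6: 'h' (positions 10-10)
Total chunks: ceil(11 / 2) = 6

6


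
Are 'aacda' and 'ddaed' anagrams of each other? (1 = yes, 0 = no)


Sort characters of 'aacda': 'aaacd'
Sort characters of 'ddaed': 'addde'
Sorted forms differ -> they are NOT anagrams
Result: 0

0


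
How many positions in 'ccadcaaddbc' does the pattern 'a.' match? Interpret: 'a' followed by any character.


Pattern: a. means 'a' followed by any character.
Scanning 'ccadcaaddbc' position-by-position:
  Pos 0: window 'cc' -> no
  Pos 1: window 'ca' -> no
  Pos 2: window 'ad' -> MATCH
  Pos 3: window 'dc' -> no
  Pos 4: window 'ca' -> no
  Pos 5: window 'aa' -> MATCH
  Pos 6: window 'ad' -> MATCH
  Pos 7: window 'dd' -> no
  Pos 8: window 'db' -> no
  Pos 9: window 'bc' -> no
  Pos 10: window 'c' -> no
Total matches: 3

3


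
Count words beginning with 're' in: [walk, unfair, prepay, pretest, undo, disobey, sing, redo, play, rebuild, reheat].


Checking each word for prefix 're':
  'walk' -> no (count: 0)
  'unfair' -> no (count: 0)
  'prepay' -> no (count: 0)
  'pretest' -> no (count: 0)
  'undo' -> no (count: 0)
  'disobey' -> no (count: 0)
  'sing' -> no (count: 0)
  'redo' -> YES, starts with 're' (count: 1)
  'play' -> no (count: 1)
  'rebuild' -> YES, starts with 're' (count: 2)
  'reheat' -> YES, starts with 're' (count: 3)
Total with prefix 're': 3

3


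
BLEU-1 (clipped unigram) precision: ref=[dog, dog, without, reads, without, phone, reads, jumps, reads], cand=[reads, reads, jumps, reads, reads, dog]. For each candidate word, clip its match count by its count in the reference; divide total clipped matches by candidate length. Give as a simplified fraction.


Reference word counts: {'dog': 2, 'jumps': 1, 'phone': 1, 'reads': 3, 'without': 2}
Checking each candidate word (with clipping):
  'reads' -> in reference (ref count 3, used 1/3) -> match (matches: 1)
  'reads' -> in reference (ref count 3, used 2/3) -> match (matches: 2)
  'jumps' -> in reference (ref count 1, used 1/1) -> match (matches: 3)
  'reads' -> in reference (ref count 3, used 3/3) -> match (matches: 4)
  'reads' -> ref count 3 already used up (3/3) -> clipped, no match (matches: 4)
  'dog' -> in reference (ref count 2, used 1/2) -> match (matches: 5)
Clipped matches: 5, Candidate length: 6
Precision = 5/6

5/6


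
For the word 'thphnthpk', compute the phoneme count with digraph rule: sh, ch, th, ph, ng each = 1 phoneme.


Parsing 'thphnthpk' greedily, digraphs first:
  'th' -> digraph (1 consonant phoneme) (phonemes so far: 1)
  'ph' -> digraph (1 consonant phoneme) (phonemes so far: 2)
  'n' -> consonant phoneme (phonemes so far: 3)
  'th' -> digraph (1 consonant phoneme) (phonemes so far: 4)
  'p' -> consonant phoneme (phonemes so far: 5)
  'k' -> consonant phoneme (phonemes so far: 6)
Total phonemes: 6

6


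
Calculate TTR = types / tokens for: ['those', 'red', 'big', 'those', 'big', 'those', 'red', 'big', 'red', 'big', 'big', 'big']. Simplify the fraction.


Tokens: 12
Unique types: ('big', 'red', 'those') = 3
TTR = 3/12
Simplify: divide both by 3 -> 1/4
TTR = 1/4

1/4


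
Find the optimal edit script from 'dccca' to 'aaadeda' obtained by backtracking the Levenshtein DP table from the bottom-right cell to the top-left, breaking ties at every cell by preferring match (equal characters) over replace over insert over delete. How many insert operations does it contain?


Edit distance = 6. Backtracking from cell (5, 7) with preference match > replace > insert > delete,
then listing the resulting alignment 'dccca' -> 'aaadeda' left to right:
  Step 1: insert 'a' [insertion #1]
  Step 2: insert 'a' [insertion #2]
  Step 3: replace d->a
  Step 4: replace c->d
  Step 5: replace c->e
  Step 6: replace c->d
  Step 7: keep 'a'
Total insertions: 2

2


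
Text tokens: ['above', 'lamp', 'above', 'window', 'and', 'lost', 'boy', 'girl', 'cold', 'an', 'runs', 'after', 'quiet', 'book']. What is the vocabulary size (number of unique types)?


Listing all tokens and tracking unique types:
  Token 1: 'above' -> NEW (unique so far: 1)
  Token 2: 'lamp' -> NEW (unique so far: 2)
  Token 3: 'above' -> duplicate (unique so far: 2)
  Token 4: 'window' -> NEW (unique so far: 3)
  Token 5: 'and' -> NEW (unique so far: 4)
  Token 6: 'lost' -> NEW (unique so far: 5)
  Token 7: 'boy' -> NEW (unique so far: 6)
  Token 8: 'girl' -> NEW (unique so far: 7)
  Token 9: 'cold' -> NEW (unique so far: 8)
  Token 10: 'an' -> NEW (unique so far: 9)
  Token 11: 'runs' -> NEW (unique so far: 10)
  Token 12: 'after' -> NEW (unique so far: 11)
  Token 13: 'quiet' -> NEW (unique so far: 12)
  Token 14: 'book' -> NEW (unique so far: 13)
Unique types: ('above', 'after', 'an', 'and', 'book', 'boy', 'cold', 'girl', 'lamp', 'lost', 'quiet', 'runs', 'window')
Vocabulary size: 13

13


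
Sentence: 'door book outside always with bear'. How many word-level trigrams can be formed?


Word trigrams from [6] words:
  Trigram 1: (door book outside)
  Trigram 2: (book outside always)
  Trigram 3: (outside always with)
  Trigram 4: (always with bear)
Total word trigrams: 6 - 2 = 4

4


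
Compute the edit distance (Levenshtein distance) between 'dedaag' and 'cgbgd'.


Building DP table for s1='dedaag' (len 6) and s2='cgbgd' (len 5):
       c  g  b  g  d
    0  1  2  3  4  5
  d 1  1  2  3  4  4
  e 2  2  2  3  4  5
  d 3  3  3  3  4  4
  a 4  4  4  4  4  5
  a 5  5  5  5  5  5
  g 6  6  5  6  5  6
Edit distance = dp[6][5] = 6

6


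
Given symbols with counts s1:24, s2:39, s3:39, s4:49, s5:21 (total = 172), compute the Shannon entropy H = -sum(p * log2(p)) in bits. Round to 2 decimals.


Computing entropy H = -sum(p_i * log2(p_i)):
  s1: p = 24/172 = 0.1395, -p*log2(p) = 0.3965
  s2: p = 39/172 = 0.2267, -p*log2(p) = 0.4854
  s3: p = 39/172 = 0.2267, -p*log2(p) = 0.4854
  s4: p = 49/172 = 0.2849, -p*log2(p) = 0.5161
  s5: p = 21/172 = 0.1221, -p*log2(p) = 0.3704
H = sum of terms = 2.2538
Rounded to 2 decimals: 2.25

2.25


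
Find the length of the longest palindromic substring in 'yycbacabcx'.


Scanning 'yycbacabcx' for palindromic substrings.
Substring at positions 2-8: 'cbacabc'.
Check: reverse('cbacabc') = 'cbacabc' -> palindrome confirmed.
Neighbouring characters ('y' / 'x') break symmetry, so it cannot extend further.
No longer palindromic substring exists; longest length = 7

7


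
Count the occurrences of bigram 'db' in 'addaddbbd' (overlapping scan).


Scanning 'addaddbbd' for bigram 'db':
  Position 0: 'ad' -> no
  Position 1: 'dd' -> no
  Position 2: 'da' -> no
  Position 3: 'ad' -> no
  Position 4: 'dd' -> no
  Position 5: 'db' -> MATCH
  Position 6: 'bb' -> no
  Position 7: 'bd' -> no
Total matches: 1

1


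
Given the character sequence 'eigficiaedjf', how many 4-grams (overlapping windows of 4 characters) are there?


String 'eigficiaedjf' has length L = 12.
Number of overlapping n-grams = L - n + 1
Substituting: 12 - 4 + 1 = 9

9


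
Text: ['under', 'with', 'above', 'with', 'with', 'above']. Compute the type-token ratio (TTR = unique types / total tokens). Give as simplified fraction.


Tokens: 6
Unique types: ('above', 'under', 'with') = 3
TTR = 3/6
Simplify: divide both by 3 -> 1/2
TTR = 1/2

1/2


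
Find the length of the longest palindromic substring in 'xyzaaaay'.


Scanning 'xyzaaaay' for palindromic substrings.
Substring at positions 3-6: 'aaaa'.
Check: reverse('aaaa') = 'aaaa' -> palindrome confirmed.
Neighbouring characters ('z' / 'y') break symmetry, so it cannot extend further.
No longer palindromic substring exists; longest length = 4

4


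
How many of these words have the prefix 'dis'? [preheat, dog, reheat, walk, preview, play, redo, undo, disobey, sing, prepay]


Checking each word for prefix 'dis':
  'preheat' -> no (count: 0)
  'dog' -> no (count: 0)
  'reheat' -> no (count: 0)
  'walk' -> no (count: 0)
  'preview' -> no (count: 0)
  'play' -> no (count: 0)
  'redo' -> no (count: 0)
  'undo' -> no (count: 0)
  'disobey' -> YES, starts with 'dis' (count: 1)
  'sing' -> no (count: 1)
  'prepay' -> no (count: 1)
Total with prefix 'dis': 1

1


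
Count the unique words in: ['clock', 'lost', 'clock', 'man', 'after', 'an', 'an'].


Listing all tokens and tracking unique types:
  Token 1: 'clock' -> NEW (unique so far: 1)
  Token 2: 'lost' -> NEW (unique so far: 2)
  Token 3: 'clock' -> duplicate (unique so far: 2)
  Token 4: 'man' -> NEW (unique so far: 3)
  Token 5: 'after' -> NEW (unique so far: 4)
  Token 6: 'an' -> NEW (unique so far: 5)
  Token 7: 'an' -> duplicate (unique so far: 5)
Unique types: ('after', 'an', 'clock', 'lost', 'man')
Vocabulary size: 5

5


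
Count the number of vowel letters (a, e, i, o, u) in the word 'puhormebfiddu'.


Scanning each character of 'puhormebfiddu':
  Position 1: 'p' -> consonant (running count: 0)
  Position 2: 'u' -> vowel (running count: 1)
  Position 3: 'h' -> consonant (running count: 1)
  Position 4: 'o' -> vowel (running count: 2)
  Position 5: 'r' -> consonant (running count: 2)
  Position 6: 'm' -> consonant (running count: 2)
  Position 7: 'e' -> vowel (running count: 3)
  Position 8: 'b' -> consonant (running count: 3)
  Position 9: 'f' -> consonant (running count: 3)
  Position 10: 'i' -> vowel (running count: 4)
  Position 11: 'd' -> consonant (running count: 4)
  Position 12: 'd' -> consonant (running count: 4)
  Position 13: 'u' -> vowel (running count: 5)
Total vowels: 5

5


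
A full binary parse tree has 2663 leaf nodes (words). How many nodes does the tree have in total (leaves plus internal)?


Leaf nodes (terminals): 2663
Internal nodes = n - 1 = 2663 - 1 = 2662
Total = leaves + internal = 2663 + 2662 = 5325

5325


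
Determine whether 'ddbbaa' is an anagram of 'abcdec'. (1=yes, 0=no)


Sort characters of 'ddbbaa': 'aabbdd'
Sort characters of 'abcdec': 'abccde'
Sorted forms differ -> they are NOT anagrams
Result: 0

0


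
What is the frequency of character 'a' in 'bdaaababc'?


Scanning 'bdaaababc' for 'a':
  Position 2: 'a' -> MATCH (count: 1)
  Position 3: 'a' -> MATCH (count: 2)
  Position 4: 'a' -> MATCH (count: 3)
  Position 6: 'a' -> MATCH (count: 4)
Total occurrences of 'a': 4

4


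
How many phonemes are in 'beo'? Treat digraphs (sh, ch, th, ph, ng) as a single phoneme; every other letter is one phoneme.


Parsing 'beo' greedily, digraphs first:
  'b' -> consonant phoneme (phonemes so far: 1)
  'e' -> vowel phoneme (phonemes so far: 2)
  'o' -> vowel phoneme (phonemes so far: 3)
Total phonemes: 3

3


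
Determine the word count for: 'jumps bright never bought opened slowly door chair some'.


Counting words by splitting on spaces:
  Word 1: 'jumps'
  Word 2: 'bright'
  Word 3: 'never'
  Word 4: 'bought'
  Word 5: 'opened'
  Word 6: 'slowly'
  Word 7: 'door'
  Word 8: 'chair'
  Word 9: 'some'
Total words: 9

9


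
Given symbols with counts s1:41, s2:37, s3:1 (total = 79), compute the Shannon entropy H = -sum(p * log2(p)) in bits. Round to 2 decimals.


Computing entropy H = -sum(p_i * log2(p_i)):
  s1: p = 41/79 = 0.5190, -p*log2(p) = 0.4911
  s2: p = 37/79 = 0.4684, -p*log2(p) = 0.5125
  s3: p = 1/79 = 0.0127, -p*log2(p) = 0.0798
H = sum of terms = 1.0834
Rounded to 2 decimals: 1.08

1.08


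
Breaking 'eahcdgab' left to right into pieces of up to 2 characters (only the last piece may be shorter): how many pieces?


'eahcdgab' has 8 characters.
Chunking with max size 2:
  Chunk 1: 'ea' (positions 0-1)
  Chunk 2: 'hc' (positions 2-3)
  Chunk 3: 'dg' (positions 4-5)
  Chunk 4: 'ab' (positions 6-7)
Total chunks: ceil(8 / 2) = 4

4


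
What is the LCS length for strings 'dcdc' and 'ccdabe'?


DP table for LCS of 'dcdc' and 'ccdabe':
       c  c  d  a  b  e
    0  0  0  0  0  0  0
  d 0  0  0  1  1  1  1
  c 0  1  1  1  1  1  1
  d 0  1  1  2  2  2  2
  c 0  1  2  2  2  2  2
LCS: 'cd'
LCS length = 2

2


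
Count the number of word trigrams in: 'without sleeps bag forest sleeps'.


Word trigrams from [5] words:
  Trigram 1: (without sleeps bag)
  Trigram 2: (sleeps bag forest)
  Trigram 3: (bag forest sleeps)
Total word trigrams: 5 - 2 = 3

3


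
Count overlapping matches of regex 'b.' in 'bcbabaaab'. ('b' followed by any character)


Pattern: b. means 'b' followed by any character.
Scanning 'bcbabaaab' position-by-position:
  Pos 0: window 'bc' -> MATCH
  Pos 1: window 'cb' -> no
  Pos 2: window 'ba' -> MATCH
  Pos 3: window 'ab' -> no
  Pos 4: window 'ba' -> MATCH
  Pos 5: window 'aa' -> no
  Pos 6: window 'aa' -> no
  Pos 7: window 'ab' -> no
  Pos 8: window 'b' -> no
Total matches: 3

3


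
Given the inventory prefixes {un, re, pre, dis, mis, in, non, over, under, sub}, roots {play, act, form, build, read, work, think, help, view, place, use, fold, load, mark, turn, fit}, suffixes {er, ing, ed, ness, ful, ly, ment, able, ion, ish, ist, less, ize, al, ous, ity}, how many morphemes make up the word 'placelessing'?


Segmenting 'placelessing' against the inventory:
  'place' -> root (morpheme 1)
  'less' -> suffix (morpheme 2)
  'ing' -> suffix (morpheme 3)
Total morphemes: 3

3


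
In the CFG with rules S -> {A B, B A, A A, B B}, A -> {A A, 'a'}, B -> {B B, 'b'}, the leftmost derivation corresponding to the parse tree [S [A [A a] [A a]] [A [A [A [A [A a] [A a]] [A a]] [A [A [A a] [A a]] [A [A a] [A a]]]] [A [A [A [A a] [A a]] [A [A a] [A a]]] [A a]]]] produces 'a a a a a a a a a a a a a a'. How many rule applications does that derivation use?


Every bracketed nonterminal node [X ...] in the tree is produced by exactly one rule application.
Reading the tree off as a leftmost derivation:
  Step 1: S  =>  A A   (applied S -> A A)
  Step 2: A A  =>  A A A   (applied A -> A A)
  Step 3: A A A  =>  a A A   (applied A -> a)
  Step 4: a A A  =>  a a A   (applied A -> a)
  Step 5: a a A  =>  a a A A   (applied A -> A A)
  Step 6: a a A A  =>  a a A A A   (applied A -> A A)
  Step 7: a a A A A  =>  a a A A A A   (applied A -> A A)
  Step 8: a a A A A A  =>  a a A A A A A   (applied A -> A A)
  Step 9: a a A A A A A  =>  a a a A A A A   (applied A -> a)
  Step 10: a a a A A A A  =>  a a a a A A A   (applied A -> a)
  Step 11: a a a a A A A  =>  a a a a a A A   (applied A -> a)
  Step 12: a a a a a A A  =>  a a a a a A A A   (applied A -> A A)
  Step 13: a a a a a A A A  =>  a a a a a A A A A   (applied A -> A A)
  Step 14: a a a a a A A A A  =>  a a a a a a A A A   (applied A -> a)
  Step 15: a a a a a a A A A  =>  a a a a a a a A A   (applied A -> a)
  Step 16: a a a a a a a A A  =>  a a a a a a a A A A   (applied A -> A A)
  Step 17: a a a a a a a A A A  =>  a a a a a a a a A A   (applied A -> a)
  Step 18: a a a a a a a a A A  =>  a a a a a a a a a A   (applied A -> a)
  Step 19: a a a a a a a a a A  =>  a a a a a a a a a A A   (applied A -> A A)
  Step 20: a a a a a a a a a A A  =>  a a a a a a a a a A A A   (applied A -> A A)
  Step 21: a a a a a a a a a A A A  =>  a a a a a a a a a A A A A   (applied A -> A A)
  Step 22: a a a a a a a a a A A A A  =>  a a a a a a a a a a A A A   (applied A -> a)
  Step 23: a a a a a a a a a a A A A  =>  a a a a a a a a a a a A A   (applied A -> a)
  Step 24: a a a a a a a a a a a A A  =>  a a a a a a a a a a a A A A   (applied A -> A A)
  Step 25: a a a a a a a a a a a A A A  =>  a a a a a a a a a a a a A A   (applied A -> a)
  Step 26: a a a a a a a a a a a a A A  =>  a a a a a a a a a a a a a A   (applied A -> a)
  Step 27: a a a a a a a a a a a a a A  =>  a a a a a a a a a a a a a a   (applied A -> a)
Final yield: a a a a a a a a a a a a a a
Total rewrite steps: 27

27


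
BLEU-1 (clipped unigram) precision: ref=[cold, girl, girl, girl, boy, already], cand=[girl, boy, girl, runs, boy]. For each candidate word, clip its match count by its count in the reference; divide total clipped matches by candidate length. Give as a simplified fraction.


Reference word counts: {'already': 1, 'boy': 1, 'cold': 1, 'girl': 3}
Checking each candidate word (with clipping):
  'girl' -> in reference (ref count 3, used 1/3) -> match (matches: 1)
  'boy' -> in reference (ref count 1, used 1/1) -> match (matches: 2)
  'girl' -> in reference (ref count 3, used 2/3) -> match (matches: 3)
  'runs' -> not in reference -> no match (matches: 3)
  'boy' -> ref count 1 already used up (1/1) -> clipped, no match (matches: 3)
Clipped matches: 3, Candidate length: 5
Precision = 3/5

3/5


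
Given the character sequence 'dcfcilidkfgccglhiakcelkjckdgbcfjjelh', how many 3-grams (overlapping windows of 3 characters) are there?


String 'dcfcilidkfgccglhiakcelkjckdgbcfjjelh' has length L = 36.
Number of overlapping n-grams = L - n + 1
Substituting: 36 - 3 + 1 = 34

34


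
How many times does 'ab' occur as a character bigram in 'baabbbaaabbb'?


Scanning 'baabbbaaabbb' for bigram 'ab':
  Position 0: 'ba' -> no
  Position 1: 'aa' -> no
  Position 2: 'ab' -> MATCH
  Position 3: 'bb' -> no
  Position 4: 'bb' -> no
  Position 5: 'ba' -> no
  Position 6: 'aa' -> no
  Position 7: 'aa' -> no
  Position 8: 'ab' -> MATCH
  Position 9: 'bb' -> no
  Position 10: 'bb' -> no
Total matches: 2

2


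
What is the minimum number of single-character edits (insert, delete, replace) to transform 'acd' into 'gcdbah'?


Building DP table for s1='acd' (len 3) and s2='gcdbah' (len 6):
       g  c  d  b  a  h
    0  1  2  3  4  5  6
  a 1  1  2  3  4  4  5
  c 2  2  1  2  3  4  5
  d 3  3  2  1  2  3  4
Edit distance = dp[3][6] = 4

4


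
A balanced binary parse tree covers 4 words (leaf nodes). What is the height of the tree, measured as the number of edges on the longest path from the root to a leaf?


In a balanced binary tree with n leaves the deepest leaf is ceil(log2(n)) edges below the root.
log2(4) = 2.0000
ceil(2.0000) = 2
height (edges) = 2

2


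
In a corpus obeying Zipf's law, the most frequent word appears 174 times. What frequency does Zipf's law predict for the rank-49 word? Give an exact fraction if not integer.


Zipf's law: freq(rank) = f1 / rank
f1 = 174, rank = 49
freq = 174 / 49
GCD(174, 49) = 1
Simplified: 174/49

174/49


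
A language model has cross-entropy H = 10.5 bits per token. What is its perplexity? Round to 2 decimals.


Perplexity formula: PP = 2^H
H = 10.5
PP = 2^10.5
Decompose: 2^10.5 = 2^10 * 2^0.5 = 2^10 * sqrt(2)
2^10 = 1024, sqrt(2) ~ 1.4142136
PP ~ 1024 * 1.4142136 = 1448.1547264
Rounded to 2 decimals: 1448.15

1448.15


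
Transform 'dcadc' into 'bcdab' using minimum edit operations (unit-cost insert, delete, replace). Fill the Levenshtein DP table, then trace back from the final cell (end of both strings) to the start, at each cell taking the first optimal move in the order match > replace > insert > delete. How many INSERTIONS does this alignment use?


Edit distance = 4. Backtracking from cell (5, 5) with preference match > replace > insert > delete,
then listing the resulting alignment 'dcadc' -> 'bcdab' left to right:
  Step 1: replace d->b
  Step 2: keep 'c'
  Step 3: replace a->d
  Step 4: replace d->a
  Step 5: replace c->b
Total insertions: 0

0


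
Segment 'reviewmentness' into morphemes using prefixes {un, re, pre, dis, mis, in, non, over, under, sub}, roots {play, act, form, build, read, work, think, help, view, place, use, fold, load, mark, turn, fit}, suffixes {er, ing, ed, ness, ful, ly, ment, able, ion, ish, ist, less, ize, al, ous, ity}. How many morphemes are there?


Segmenting 'reviewmentness' against the inventory:
  're' -> prefix (morpheme 1)
  'view' -> root (morpheme 2)
  'ment' -> suffix (morpheme 3)
  'ness' -> suffix (morpheme 4)
Total morphemes: 4

4


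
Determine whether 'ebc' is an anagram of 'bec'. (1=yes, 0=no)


Sort characters of 'ebc': 'bce'
Sort characters of 'bec': 'bce'
Sorted forms match -> they ARE anagrams
Result: 1

1


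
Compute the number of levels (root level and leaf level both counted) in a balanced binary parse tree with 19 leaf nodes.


In a balanced binary tree with n leaves the deepest leaf is ceil(log2(n)) edges below the root,
so counting node levels inclusive of root and leaves gives ceil(log2(n)) + 1 levels.
log2(19) = 4.2479
ceil(4.2479) = 5
levels = 5 + 1 = 6

6


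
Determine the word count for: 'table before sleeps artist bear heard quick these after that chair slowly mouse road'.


Counting words by splitting on spaces:
  Word 1: 'table'
  Word 2: 'before'
  Word 3: 'sleeps'
  Word 4: 'artist'
  Word 5: 'bear'
  Word 6: 'heard'
  Word 7: 'quick'
  Word 8: 'these'
  Word 9: 'after'
  Word 10: 'that'
  Word 11: 'chair'
  Word 12: 'slowly'
  Word 13: 'mouse'
  Word 14: 'road'
Total words: 14

14


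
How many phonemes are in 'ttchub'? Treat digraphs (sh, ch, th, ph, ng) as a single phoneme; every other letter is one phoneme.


Parsing 'ttchub' greedily, digraphs first:
  't' -> consonant phoneme (phonemes so far: 1)
  't' -> consonant phoneme (phonemes so far: 2)
  'ch' -> digraph (1 consonant phoneme) (phonemes so far: 3)
  'u' -> vowel phoneme (phonemes so far: 4)
  'b' -> consonant phoneme (phonemes so far: 5)
Total phonemes: 5

5


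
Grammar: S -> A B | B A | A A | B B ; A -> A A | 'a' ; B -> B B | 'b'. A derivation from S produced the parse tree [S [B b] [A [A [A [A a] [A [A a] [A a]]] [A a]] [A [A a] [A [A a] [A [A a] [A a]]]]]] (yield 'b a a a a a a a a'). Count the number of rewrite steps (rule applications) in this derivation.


Every bracketed nonterminal node [X ...] in the tree is produced by exactly one rule application.
Reading the tree off as a leftmost derivation:
  Step 1: S  =>  B A   (applied S -> B A)
  Step 2: B A  =>  b A   (applied B -> b)
  Step 3: b A  =>  b A A   (applied A -> A A)
  Step 4: b A A  =>  b A A A   (applied A -> A A)
  Step 5: b A A A  =>  b A A A A   (applied A -> A A)
  Step 6: b A A A A  =>  b a A A A   (applied A -> a)
  Step 7: b a A A A  =>  b a A A A A   (applied A -> A A)
  Step 8: b a A A A A  =>  b a a A A A   (applied A -> a)
  Step 9: b a a A A A  =>  b a a a A A   (applied A -> a)
  Step 10: b a a a A A  =>  b a a a a A   (applied A -> a)
  Step 11: b a a a a A  =>  b a a a a A A   (applied A -> A A)
  Step 12: b a a a a A A  =>  b a a a a a A   (applied A -> a)
  Step 13: b a a a a a A  =>  b a a a a a A A   (applied A -> A A)
  Step 14: b a a a a a A A  =>  b a a a a a a A   (applied A -> a)
  Step 15: b a a a a a a A  =>  b a a a a a a A A   (applied A -> A A)
  Step 16: b a a a a a a A A  =>  b a a a a a a a A   (applied A -> a)
  Step 17: b a a a a a a a A  =>  b a a a a a a a a   (applied A -> a)
Final yield: b a a a a a a a a
Total rewrite steps: 17

17


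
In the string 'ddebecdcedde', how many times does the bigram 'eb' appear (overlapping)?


Scanning 'ddebecdcedde' for bigram 'eb':
  Position 0: 'dd' -> no
  Position 1: 'de' -> no
  Position 2: 'eb' -> MATCH
  Position 3: 'be' -> no
  Position 4: 'ec' -> no
  Position 5: 'cd' -> no
  Position 6: 'dc' -> no
  Position 7: 'ce' -> no
  Position 8: 'ed' -> no
  Position 9: 'dd' -> no
  Position 10: 'de' -> no
Total matches: 1

1


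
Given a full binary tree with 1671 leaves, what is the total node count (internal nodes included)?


Leaf nodes (terminals): 1671
Internal nodes = n - 1 = 1671 - 1 = 1670
Total = leaves + internal = 1671 + 1670 = 3341

3341


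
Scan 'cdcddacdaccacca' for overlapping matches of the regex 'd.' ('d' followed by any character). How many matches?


Pattern: d. means 'd' followed by any character.
Scanning 'cdcddacdaccacca' position-by-position:
  Pos 0: window 'cd' -> no
  Pos 1: window 'dc' -> MATCH
  Pos 2: window 'cd' -> no
  Pos 3: window 'dd' -> MATCH
  Pos 4: window 'da' -> MATCH
  Pos 5: window 'ac' -> no
  Pos 6: window 'cd' -> no
  Pos 7: window 'da' -> MATCH
  Pos 8: window 'ac' -> no
  Pos 9: window 'cc' -> no
  Pos 10: window 'ca' -> no
  Pos 11: window 'ac' -> no
  Pos 12: window 'cc' -> no
  Pos 13: window 'ca' -> no
  Pos 14: window 'a' -> no
Total matches: 4

4


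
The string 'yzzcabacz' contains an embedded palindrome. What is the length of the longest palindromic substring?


Scanning 'yzzcabacz' for palindromic substrings.
Substring at positions 2-8: 'zcabacz'.
Check: reverse('zcabacz') = 'zcabacz' -> palindrome confirmed.
Neighbouring characters ('z' / '-') break symmetry, so it cannot extend further.
No longer palindromic substring exists; longest length = 7

7


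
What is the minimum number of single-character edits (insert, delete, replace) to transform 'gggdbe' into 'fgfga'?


Building DP table for s1='gggdbe' (len 6) and s2='fgfga' (len 5):
       f  g  f  g  a
    0  1  2  3  4  5
  g 1  1  1  2  3  4
  g 2  2  1  2  2  3
  g 3  3  2  2  2  3
  d 4  4  3  3  3  3
  b 5  5  4  4  4  4
  e 6  6  5  5  5  5
Edit distance = dp[6][5] = 5

5


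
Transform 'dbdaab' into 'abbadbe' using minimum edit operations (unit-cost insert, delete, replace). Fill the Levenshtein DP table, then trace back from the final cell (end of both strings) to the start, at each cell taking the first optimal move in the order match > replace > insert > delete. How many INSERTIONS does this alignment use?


Edit distance = 4. Backtracking from cell (6, 7) with preference match > replace > insert > delete,
then listing the resulting alignment 'dbdaab' -> 'abbadbe' left to right:
  Step 1: replace d->a
  Step 2: keep 'b'
  Step 3: replace d->b
  Step 4: keep 'a'
  Step 5: replace a->d
  Step 6: keep 'b'
  Step 7: insert 'e' [insertion #1]
Total insertions: 1

1


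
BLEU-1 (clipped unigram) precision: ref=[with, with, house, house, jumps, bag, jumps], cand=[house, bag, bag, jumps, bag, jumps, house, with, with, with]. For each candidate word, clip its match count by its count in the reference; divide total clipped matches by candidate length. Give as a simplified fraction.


Reference word counts: {'bag': 1, 'house': 2, 'jumps': 2, 'with': 2}
Checking each candidate word (with clipping):
  'house' -> in reference (ref count 2, used 1/2) -> match (matches: 1)
  'bag' -> in reference (ref count 1, used 1/1) -> match (matches: 2)
  'bag' -> ref count 1 already used up (1/1) -> clipped, no match (matches: 2)
  'jumps' -> in reference (ref count 2, used 1/2) -> match (matches: 3)
  'bag' -> ref count 1 already used up (1/1) -> clipped, no match (matches: 3)
  'jumps' -> in reference (ref count 2, used 2/2) -> match (matches: 4)
  'house' -> in reference (ref count 2, used 2/2) -> match (matches: 5)
  'with' -> in reference (ref count 2, used 1/2) -> match (matches: 6)
  'with' -> in reference (ref count 2, used 2/2) -> match (matches: 7)
  'with' -> ref count 2 already used up (2/2) -> clipped, no match (matches: 7)
Clipped matches: 7, Candidate length: 10
Precision = 7/10

7/10


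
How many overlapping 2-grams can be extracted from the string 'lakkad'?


String 'lakkad' has length L = 6.
Number of overlapping n-grams = L - n + 1
Substituting: 6 - 2 + 1 = 5

5


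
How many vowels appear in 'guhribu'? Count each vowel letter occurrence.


Scanning each character of 'guhribu':
  Position 1: 'g' -> consonant (running count: 0)
  Position 2: 'u' -> vowel (running count: 1)
  Position 3: 'h' -> consonant (running count: 1)
  Position 4: 'r' -> consonant (running count: 1)
  Position 5: 'i' -> vowel (running count: 2)
  Position 6: 'b' -> consonant (running count: 2)
  Position 7: 'u' -> vowel (running count: 3)
Total vowels: 3

3


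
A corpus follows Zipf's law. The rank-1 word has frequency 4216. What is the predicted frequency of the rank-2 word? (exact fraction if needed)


Zipf's law: freq(rank) = f1 / rank
f1 = 4216, rank = 2
freq = 4216 / 2
= 2108

2108


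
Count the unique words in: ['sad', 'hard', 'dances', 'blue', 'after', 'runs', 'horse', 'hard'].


Listing all tokens and tracking unique types:
  Token 1: 'sad' -> NEW (unique so far: 1)
  Token 2: 'hard' -> NEW (unique so far: 2)
  Token 3: 'dances' -> NEW (unique so far: 3)
  Token 4: 'blue' -> NEW (unique so far: 4)
  Token 5: 'after' -> NEW (unique so far: 5)
  Token 6: 'runs' -> NEW (unique so far: 6)
  Token 7: 'horse' -> NEW (unique so far: 7)
  Token 8: 'hard' -> duplicate (unique so far: 7)
Unique types: ('after', 'blue', 'dances', 'hard', 'horse', 'runs', 'sad')
Vocabulary size: 7

7


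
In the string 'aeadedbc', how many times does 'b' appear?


Scanning 'aeadedbc' for 'b':
  Position 6: 'b' -> MATCH (count: 1)
Total occurrences of 'b': 1

1


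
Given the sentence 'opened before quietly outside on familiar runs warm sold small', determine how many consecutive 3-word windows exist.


Word trigrams from [10] words:
  Trigram 1: (opened before quietly)
  Trigram 2: (before quietly outside)
  Trigram 3: (quietly outside on)
  Trigram 4: (outside on familiar)
  Trigram 5: (on familiar runs)
  Trigram 6: (familiar runs warm)
  Trigram 7: (runs warm sold)
  Trigram 8: (warm sold small)
Total word trigrams: 10 - 2 = 8

8


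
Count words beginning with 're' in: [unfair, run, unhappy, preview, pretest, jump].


Checking each word for prefix 're':
  'unfair' -> no (count: 0)
  'run' -> no (count: 0)
  'unhappy' -> no (count: 0)
  'preview' -> no (count: 0)
  'pretest' -> no (count: 0)
  'jump' -> no (count: 0)
Total with prefix 're': 0

0


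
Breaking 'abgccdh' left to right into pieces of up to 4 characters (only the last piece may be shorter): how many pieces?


'abgccdh' has 7 characters.
Chunking with max size 4:
  Chunk 1: 'abgc' (positions 0-3)
  Chunk 2: 'cdh' (positions 4-6)
Total chunks: ceil(7 / 4) = 2

2


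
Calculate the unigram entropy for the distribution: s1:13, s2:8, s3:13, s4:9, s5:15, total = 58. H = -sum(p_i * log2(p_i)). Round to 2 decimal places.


Computing entropy H = -sum(p_i * log2(p_i)):
  s1: p = 13/58 = 0.2241, -p*log2(p) = 0.4836
  s2: p = 8/58 = 0.1379, -p*log2(p) = 0.3942
  s3: p = 13/58 = 0.2241, -p*log2(p) = 0.4836
  s4: p = 9/58 = 0.1552, -p*log2(p) = 0.4171
  s5: p = 15/58 = 0.2586, -p*log2(p) = 0.5046
H = sum of terms = 2.2831
Rounded to 2 decimals: 2.28

2.28


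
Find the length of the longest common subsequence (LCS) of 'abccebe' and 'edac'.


DP table for LCS of 'abccebe' and 'edac':
       e  d  a  c
    0  0  0  0  0
  a 0  0  0  1  1
  b 0  0  0  1  1
  c 0  0  0  1  2
  c 0  0  0  1  2
  e 0  1  1  1  2
  b 0  1  1  1  2
  e 0  1  1  1  2
LCS: 'ac'
LCS length = 2

2


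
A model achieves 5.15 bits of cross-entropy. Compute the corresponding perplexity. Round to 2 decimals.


Perplexity formula: PP = 2^H
H = 5.15
PP = 2^5.15
Decompose: 2^5.15 = 2^5 * 2^0.15
2^5 = 32, 2^0.15 ~ 1.1095695
PP ~ 32 * 1.1095695 = 35.5062240
Rounded to 2 decimals: 35.51

35.51


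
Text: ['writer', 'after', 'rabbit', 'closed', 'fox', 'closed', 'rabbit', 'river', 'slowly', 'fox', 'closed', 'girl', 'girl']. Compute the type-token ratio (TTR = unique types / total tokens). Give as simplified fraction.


Tokens: 13
Unique types: ('after', 'closed', 'fox', 'girl', 'rabbit', 'river', 'slowly', 'writer') = 8
TTR = 8/13
Already in lowest terms.

8/13


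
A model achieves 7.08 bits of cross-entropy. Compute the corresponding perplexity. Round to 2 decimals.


Perplexity formula: PP = 2^H
H = 7.08
PP = 2^7.08
Decompose: 2^7.08 = 2^7 * 2^0.08
2^7 = 128, 2^0.08 ~ 1.0570180
PP ~ 128 * 1.0570180 = 135.2983040
Rounded to 2 decimals: 135.30

135.30


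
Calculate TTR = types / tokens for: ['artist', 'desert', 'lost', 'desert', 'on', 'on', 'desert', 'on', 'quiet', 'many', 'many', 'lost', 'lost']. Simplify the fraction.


Tokens: 13
Unique types: ('artist', 'desert', 'lost', 'many', 'on', 'quiet') = 6
TTR = 6/13
Already in lowest terms.

6/13


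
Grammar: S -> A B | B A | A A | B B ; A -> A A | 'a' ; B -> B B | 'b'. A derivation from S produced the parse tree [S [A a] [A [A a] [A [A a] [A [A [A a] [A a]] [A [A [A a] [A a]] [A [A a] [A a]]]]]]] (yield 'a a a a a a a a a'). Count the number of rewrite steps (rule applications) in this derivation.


Every bracketed nonterminal node [X ...] in the tree is produced by exactly one rule application.
Reading the tree off as a leftmost derivation:
  Step 1: S  =>  A A   (applied S -> A A)
  Step 2: A A  =>  a A   (applied A -> a)
  Step 3: a A  =>  a A A   (applied A -> A A)
  Step 4: a A A  =>  a a A   (applied A -> a)
  Step 5: a a A  =>  a a A A   (applied A -> A A)
  Step 6: a a A A  =>  a a a A   (applied A -> a)
  Step 7: a a a A  =>  a a a A A   (applied A -> A A)
  Step 8: a a a A A  =>  a a a A A A   (applied A -> A A)
  Step 9: a a a A A A  =>  a a a a A A   (applied A -> a)
  Step 10: a a a a A A  =>  a a a a a A   (applied A -> a)
  Step 11: a a a a a A  =>  a a a a a A A   (applied A -> A A)
  Step 12: a a a a a A A  =>  a a a a a A A A   (applied A -> A A)
  Step 13: a a a a a A A A  =>  a a a a a a A A   (applied A -> a)
  Step 14: a a a a a a A A  =>  a a a a a a a A   (applied A -> a)
  Step 15: a a a a a a a A  =>  a a a a a a a A A   (applied A -> A A)
  Step 16: a a a a a a a A A  =>  a a a a a a a a A   (applied A -> a)
  Step 17: a a a a a a a a A  =>  a a a a a a a a a   (applied A -> a)
Final yield: a a a a a a a a a
Total rewrite steps: 17

17


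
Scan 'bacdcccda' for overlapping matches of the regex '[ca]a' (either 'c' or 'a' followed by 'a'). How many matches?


Pattern: [ca]a means either 'c' or 'a' followed by 'a'.
Scanning 'bacdcccda' position-by-position:
  Pos 0: window 'ba' -> no
  Pos 1: window 'ac' -> no
  Pos 2: window 'cd' -> no
  Pos 3: window 'dc' -> no
  Pos 4: window 'cc' -> no
  Pos 5: window 'cc' -> no
  Pos 6: window 'cd' -> no
  Pos 7: window 'da' -> no
  Pos 8: window 'a' -> no
Total matches: 0

0


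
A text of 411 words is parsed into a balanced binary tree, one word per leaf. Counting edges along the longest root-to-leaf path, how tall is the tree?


In a balanced binary tree with n leaves the deepest leaf is ceil(log2(n)) edges below the root.
log2(411) = 8.6830
ceil(8.6830) = 9
height (edges) = 9

9


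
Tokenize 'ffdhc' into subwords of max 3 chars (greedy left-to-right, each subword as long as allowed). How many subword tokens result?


'ffdhc' has 5 characters.
Chunking with max size 3:
  Chunk 1: 'ffd' (positions 0-2)
  Chunk 2: 'hc' (positions 3-4)
Total chunks: ceil(5 / 3) = 2

2


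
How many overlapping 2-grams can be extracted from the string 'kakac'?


String 'kakac' has length L = 5.
Number of overlapping n-grams = L - n + 1
Substituting: 5 - 2 + 1 = 4

4


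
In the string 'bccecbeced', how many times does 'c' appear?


Scanning 'bccecbeced' for 'c':
  Position 1: 'c' -> MATCH (count: 1)
  Position 2: 'c' -> MATCH (count: 2)
  Position 4: 'c' -> MATCH (count: 3)
  Position 7: 'c' -> MATCH (count: 4)
Total occurrences of 'c': 4

4


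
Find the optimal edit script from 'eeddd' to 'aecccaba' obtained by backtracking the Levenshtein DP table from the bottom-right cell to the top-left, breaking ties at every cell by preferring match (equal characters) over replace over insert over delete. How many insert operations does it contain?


Edit distance = 7. Backtracking from cell (5, 8) with preference match > replace > insert > delete,
then listing the resulting alignment 'eeddd' -> 'aecccaba' left to right:
  Step 1: insert 'a' [insertion #1]
  Step 2: keep 'e'
  Step 3: insert 'c' [insertion #2]
  Step 4: insert 'c' [insertion #3]
  Step 5: replace e->c
  Step 6: replace d->a
  Step 7: replace d->b
  Step 8: replace d->a
Total insertions: 3

3


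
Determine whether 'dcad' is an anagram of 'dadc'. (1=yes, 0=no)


Sort characters of 'dcad': 'acdd'
Sort characters of 'dadc': 'acdd'
Sorted forms match -> they ARE anagrams
Result: 1

1


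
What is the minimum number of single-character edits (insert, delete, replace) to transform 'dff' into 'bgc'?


Building DP table for s1='dff' (len 3) and s2='bgc' (len 3):
       b  g  c
    0  1  2  3
  d 1  1  2  3
  f 2  2  2  3
  f 3  3  3  3
Edit distance = dp[3][3] = 3

3
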